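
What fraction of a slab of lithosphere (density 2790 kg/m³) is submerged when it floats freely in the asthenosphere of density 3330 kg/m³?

83.8%

Submerged fraction = ρ_obj/ρ_fluid = 2790/3330 = 83.8%.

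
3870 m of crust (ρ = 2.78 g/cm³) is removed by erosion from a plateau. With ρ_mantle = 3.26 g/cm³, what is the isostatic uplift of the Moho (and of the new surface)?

Unloading: uplift u = e ρ_c/ρ_m = 3870 m × 2.78/3.26 = 3300 m.

3300 m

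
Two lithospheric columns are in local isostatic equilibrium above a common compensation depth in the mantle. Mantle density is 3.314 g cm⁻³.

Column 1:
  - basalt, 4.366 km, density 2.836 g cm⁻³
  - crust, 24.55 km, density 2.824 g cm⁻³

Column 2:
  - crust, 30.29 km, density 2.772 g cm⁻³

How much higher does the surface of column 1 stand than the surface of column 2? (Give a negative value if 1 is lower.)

−0.694 km

For any compensation level in the mantle, the mantle terms cancel and isostasy reduces to e = (Σt_1 − Σt_2) − (Σ(ρt)_1 − Σ(ρt)_2) / ρ_m.
Σt_1 = 28.916 km; Σt_2 = 30.29 km; Σ(ρt)_1 = 81.711176; Σ(ρt)_2 = 83.96388 (in km·g cm⁻³).
e = (28.916 − 30.29) − (81.711176 − 83.96388) / 3.314 = −0.694 km.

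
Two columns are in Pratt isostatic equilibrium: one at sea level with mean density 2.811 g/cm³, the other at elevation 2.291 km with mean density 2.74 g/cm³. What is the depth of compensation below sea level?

ρ_ref D = ρ (D + h) → D (ρ_ref − ρ) = ρ h.
D = ρ h/(ρ_ref − ρ) = 2.74 × 2.291 km/(2.811 − 2.74) = 88.4 km.

88.4 km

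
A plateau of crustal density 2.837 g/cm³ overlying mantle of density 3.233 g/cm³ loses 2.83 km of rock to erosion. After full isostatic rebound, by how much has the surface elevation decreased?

Rebound u = e ρ_c/ρ_m = 2.83 km × 2.837/3.233 = 2.483 km.
Net surface drop = e − u = 2.83 km − 2.483 km = e (ρ_m − ρ_c)/ρ_m = 0.347 km.

0.347 km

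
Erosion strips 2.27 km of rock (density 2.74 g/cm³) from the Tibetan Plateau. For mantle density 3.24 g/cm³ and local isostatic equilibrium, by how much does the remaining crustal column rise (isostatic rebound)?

1.92 km

Unloading: uplift u = e ρ_c/ρ_m = 2.27 km × 2.74/3.24 = 1.92 km.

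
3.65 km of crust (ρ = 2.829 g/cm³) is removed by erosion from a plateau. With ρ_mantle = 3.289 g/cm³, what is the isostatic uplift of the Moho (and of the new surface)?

3.14 km

Unloading: uplift u = e ρ_c/ρ_m = 3.65 km × 2.829/3.289 = 3.14 km.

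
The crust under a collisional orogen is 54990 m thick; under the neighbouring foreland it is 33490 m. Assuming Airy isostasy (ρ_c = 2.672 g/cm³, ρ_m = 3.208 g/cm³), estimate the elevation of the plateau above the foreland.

3590 m

Excess crust Δ = 54990 m − 33490 m = 21500 m, split between elevation h and root r with h + r = Δ.
Airy balance ρ_c h = (ρ_m − ρ_c) r gives r = h ρ_c/(ρ_m − ρ_c), so h (1 + ρ_c/(ρ_m − ρ_c)) = Δ, i.e. h = Δ (ρ_m − ρ_c)/ρ_m.
h = 21500 m × 0.536/3.208 = 3590 m.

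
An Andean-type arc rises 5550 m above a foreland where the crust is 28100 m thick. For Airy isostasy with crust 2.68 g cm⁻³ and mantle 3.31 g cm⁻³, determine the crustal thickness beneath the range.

57300 m

Root depth r = h ρ_c / (ρ_m − ρ_c) = 5550 m × 2.68 / 0.63 = 23610 m.
Total thickness = T + h + r = 28100 m + 5550 m + 23610 m = 57300 m.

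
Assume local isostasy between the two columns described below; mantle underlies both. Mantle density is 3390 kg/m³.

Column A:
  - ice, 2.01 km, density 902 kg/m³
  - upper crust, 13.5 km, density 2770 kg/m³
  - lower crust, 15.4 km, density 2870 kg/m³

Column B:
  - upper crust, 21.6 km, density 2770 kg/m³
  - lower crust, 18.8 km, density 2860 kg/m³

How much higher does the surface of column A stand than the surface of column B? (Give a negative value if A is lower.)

−0.583 km

For any compensation level in the mantle, the mantle terms cancel and isostasy reduces to e = (Σt_A − Σt_B) − (Σ(ρt)_A − Σ(ρt)_B) / ρ_m.
Σt_A = 30.91 km; Σt_B = 40.4 km; Σ(ρt)_A = 83406.02; Σ(ρt)_B = 113600 (in km·kg/m³).
e = (30.91 − 40.4) − (83406.02 − 113600) / 3390 = −0.583 km.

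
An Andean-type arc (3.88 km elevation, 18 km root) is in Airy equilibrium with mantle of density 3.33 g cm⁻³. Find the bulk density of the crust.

2.74 g cm⁻³

ρ_c h = (ρ_m − ρ_c) r → ρ_c (h + r) = ρ_m r → ρ_c = ρ_m r / (h + r).
ρ_c = 3.33 × 18 km / (3.88 km + 18 km) = 2.74 g cm⁻³.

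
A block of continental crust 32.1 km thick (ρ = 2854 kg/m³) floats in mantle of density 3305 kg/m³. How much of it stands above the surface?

Floating equilibrium: submerged depth d = t ρ_obj/ρ_fluid = 32.1 km × 2854/3305 = 27.72 km.
Freeboard = t − d = 32.1 km − 27.72 km = 4.38 km.

4.38 km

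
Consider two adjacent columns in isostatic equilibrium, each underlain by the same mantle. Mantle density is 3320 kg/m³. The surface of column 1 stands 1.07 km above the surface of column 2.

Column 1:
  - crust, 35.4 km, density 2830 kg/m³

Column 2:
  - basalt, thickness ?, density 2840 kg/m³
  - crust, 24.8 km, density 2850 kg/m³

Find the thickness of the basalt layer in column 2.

4.45 km

Take the compensation level at the base of the deeper column (depth z_c below the surface of column 1) and equate Σ ρ_i t_i down to z_c; mantle fills any gap and the z_c terms cancel.
Column 1: 35.4×2830 + (z_c − 35.4)×3320
Column 2: 1.07×0 + x×2840 + 24.8×2850 + (z_c − 1.07 − 24.8 − x)×3320
The z_c×3320 term appears on both sides and cancels. Collect the known terms of each column as K = Σ(ρt)_known − 3320 × (depth of known layers): K_1 = 100182 − 3320×35.4 = −17346; K_2 = 70680 − 3320×(1.07 + 24.8) = −15208.4.
Balance: K_1 = K_2 − x×(3320 − 2840), so x = (K_2 − K_1)/(3320 − 2840) = 2137.6/480 = 4.45 km.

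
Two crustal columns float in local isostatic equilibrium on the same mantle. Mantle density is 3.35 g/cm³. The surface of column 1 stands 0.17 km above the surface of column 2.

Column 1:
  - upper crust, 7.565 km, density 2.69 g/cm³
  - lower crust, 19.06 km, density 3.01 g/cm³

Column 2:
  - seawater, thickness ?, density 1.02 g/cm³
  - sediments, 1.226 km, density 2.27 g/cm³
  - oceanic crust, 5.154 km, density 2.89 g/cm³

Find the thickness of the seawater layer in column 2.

Take the compensation level at the base of the deeper column (depth z_c below the surface of column 1) and equate Σ ρ_i t_i down to z_c; mantle fills any gap and the z_c terms cancel.
Column 1: 7.565×2.69 + 19.06×3.01 + (z_c − 26.625)×3.35
Column 2: 0.17×0 + x×1.02 + 1.226×2.27 + 5.154×2.89 + (z_c − 0.17 − 6.38 − x)×3.35
The z_c×3.35 term appears on both sides and cancels. Collect the known terms of each column as K = Σ(ρt)_known − 3.35 × (depth of known layers): K_1 = 77.72045 − 3.35×26.625 = −11.4733; K_2 = 17.67808 − 3.35×(0.17 + 6.38) = −4.26442.
Balance: K_1 = K_2 − x×(3.35 − 1.02), so x = (K_2 − K_1)/(3.35 − 1.02) = 7.20888/2.33 = 3.09 km.

3.09 km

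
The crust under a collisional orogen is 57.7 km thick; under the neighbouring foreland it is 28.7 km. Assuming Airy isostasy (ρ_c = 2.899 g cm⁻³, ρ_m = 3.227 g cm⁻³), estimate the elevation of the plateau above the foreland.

Excess crust Δ = 57.7 km − 28.7 km = 29 km, split between elevation h and root r with h + r = Δ.
Airy balance ρ_c h = (ρ_m − ρ_c) r gives r = h ρ_c/(ρ_m − ρ_c), so h (1 + ρ_c/(ρ_m − ρ_c)) = Δ, i.e. h = Δ (ρ_m − ρ_c)/ρ_m.
h = 29 km × 0.328/3.227 = 2.95 km.

2.95 km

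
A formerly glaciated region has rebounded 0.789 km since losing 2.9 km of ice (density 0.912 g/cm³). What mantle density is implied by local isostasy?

3.35 g/cm³

ρ_m = ρ_ice t / u = 0.912 × 2.9 km/0.789 km = 3.35 g/cm³.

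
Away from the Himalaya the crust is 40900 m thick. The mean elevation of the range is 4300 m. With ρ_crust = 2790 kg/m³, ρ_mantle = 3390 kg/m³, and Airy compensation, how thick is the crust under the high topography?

65200 m

Root depth r = h ρ_c / (ρ_m − ρ_c) = 4300 m × 2790 / 600 = 20000 m.
Total thickness = T + h + r = 40900 m + 4300 m + 20000 m = 65200 m.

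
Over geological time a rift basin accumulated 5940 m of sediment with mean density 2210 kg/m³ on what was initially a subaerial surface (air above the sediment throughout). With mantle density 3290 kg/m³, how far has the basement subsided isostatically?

3990 m

Subaerial load: s = t ρ_sed / ρ_m = 5940 m × 2210/3290 = 3990 m.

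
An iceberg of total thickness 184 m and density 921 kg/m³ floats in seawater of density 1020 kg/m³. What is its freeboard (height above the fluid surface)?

Floating equilibrium: submerged depth d = t ρ_obj/ρ_fluid = 184 m × 921/1020 = 166.1 m.
Freeboard = t − d = 184 m − 166.1 m = 17.9 m.

17.9 m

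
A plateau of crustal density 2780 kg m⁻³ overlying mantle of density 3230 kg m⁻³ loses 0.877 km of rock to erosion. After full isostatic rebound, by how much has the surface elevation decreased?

0.122 km

Rebound u = e ρ_c/ρ_m = 0.877 km × 2780/3230 = 0.7548 km.
Net surface drop = e − u = 0.877 km − 0.7548 km = e (ρ_m − ρ_c)/ρ_m = 0.122 km.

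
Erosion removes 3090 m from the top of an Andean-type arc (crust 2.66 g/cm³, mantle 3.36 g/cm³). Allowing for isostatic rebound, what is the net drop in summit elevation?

644 m

Rebound u = e ρ_c/ρ_m = 3090 m × 2.66/3.36 = 2446 m.
Net surface drop = e − u = 3090 m − 2446 m = e (ρ_m − ρ_c)/ρ_m = 644 m.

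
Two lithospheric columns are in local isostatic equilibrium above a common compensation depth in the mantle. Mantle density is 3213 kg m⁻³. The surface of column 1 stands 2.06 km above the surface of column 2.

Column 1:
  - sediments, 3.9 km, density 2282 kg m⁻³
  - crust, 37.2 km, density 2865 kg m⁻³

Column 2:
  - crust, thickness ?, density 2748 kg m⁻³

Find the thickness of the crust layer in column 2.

Take the compensation level at the base of the deeper column (depth z_c below the surface of column 1) and equate Σ ρ_i t_i down to z_c; mantle fills any gap and the z_c terms cancel.
Column 1: 3.9×2282 + 37.2×2865 + (z_c − 41.1)×3213
Column 2: 2.06×0 + x×2748 + (z_c − 2.06 − 0 − x)×3213
The z_c×3213 term appears on both sides and cancels. Collect the known terms of each column as K = Σ(ρt)_known − 3213 × (depth of known layers): K_1 = 115477.8 − 3213×41.1 = −16576.5; K_2 = 0 − 3213×(2.06 + 0) = −6618.78.
Balance: K_1 = K_2 − x×(3213 − 2748), so x = (K_2 − K_1)/(3213 − 2748) = 9957.72/465 = 21.4 km.

21.4 km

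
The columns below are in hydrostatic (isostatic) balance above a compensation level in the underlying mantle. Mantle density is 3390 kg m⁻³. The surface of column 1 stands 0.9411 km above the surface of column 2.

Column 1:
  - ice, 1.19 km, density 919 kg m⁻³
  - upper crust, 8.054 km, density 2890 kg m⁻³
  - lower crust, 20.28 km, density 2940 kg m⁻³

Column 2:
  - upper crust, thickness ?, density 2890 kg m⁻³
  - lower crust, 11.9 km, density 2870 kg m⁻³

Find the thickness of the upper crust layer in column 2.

Take the compensation level at the base of the deeper column (depth z_c below the surface of column 1) and equate Σ ρ_i t_i down to z_c; mantle fills any gap and the z_c terms cancel.
Column 1: 1.19×919 + 8.054×2890 + 20.28×2940 + (z_c − 29.524)×3390
Column 2: 0.9411×0 + x×2890 + 11.9×2870 + (z_c − 0.9411 − 11.9 − x)×3390
The z_c×3390 term appears on both sides and cancels. Collect the known terms of each column as K = Σ(ρt)_known − 3390 × (depth of known layers): K_1 = 83992.87 − 3390×29.524 = −16093.49; K_2 = 34153 − 3390×(0.9411 + 11.9) = −9378.329.
Balance: K_1 = K_2 − x×(3390 − 2890), so x = (K_2 − K_1)/(3390 − 2890) = 6715.16/500 = 13.4 km.

13.4 km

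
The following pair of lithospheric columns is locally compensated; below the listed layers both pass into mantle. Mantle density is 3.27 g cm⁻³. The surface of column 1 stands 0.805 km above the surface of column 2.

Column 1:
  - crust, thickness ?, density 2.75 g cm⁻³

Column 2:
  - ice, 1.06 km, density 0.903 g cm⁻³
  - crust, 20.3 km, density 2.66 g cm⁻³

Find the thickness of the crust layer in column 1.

Take the compensation level at the base of the deeper column (depth z_c below the surface of column 1) and equate Σ ρ_i t_i down to z_c; mantle fills any gap and the z_c terms cancel.
Column 1: x×2.75 + (z_c − 0 − x)×3.27
Column 2: 0.805×0 + 1.06×0.903 + 20.3×2.66 + (z_c − 0.805 − 21.36)×3.27
The z_c×3.27 term appears on both sides and cancels. Collect the known terms of each column as K = Σ(ρt)_known − 3.27 × (depth of known layers): K_1 = 0 − 3.27×0 = 0; K_2 = 54.95518 − 3.27×(0.805 + 21.36) = −17.52437.
Balance: K_1 − x×(3.27 − 2.75) = K_2, so x = (K_1 − K_2)/(3.27 − 2.75) = 17.5244/0.52 = 33.7 km.

33.7 km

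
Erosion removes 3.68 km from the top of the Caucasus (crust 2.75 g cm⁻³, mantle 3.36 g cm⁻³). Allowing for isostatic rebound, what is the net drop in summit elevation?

Rebound u = e ρ_c/ρ_m = 3.68 km × 2.75/3.36 = 3.012 km.
Net surface drop = e − u = 3.68 km − 3.012 km = e (ρ_m − ρ_c)/ρ_m = 0.668 km.

0.668 km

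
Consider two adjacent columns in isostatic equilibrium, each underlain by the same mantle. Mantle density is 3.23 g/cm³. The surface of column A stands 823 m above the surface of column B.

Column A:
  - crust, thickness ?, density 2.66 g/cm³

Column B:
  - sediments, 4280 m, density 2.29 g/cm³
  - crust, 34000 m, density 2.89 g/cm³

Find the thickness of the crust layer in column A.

Take the compensation level at the base of the deeper column (depth z_c below the surface of column A) and equate Σ ρ_i t_i down to z_c; mantle fills any gap and the z_c terms cancel.
Column A: x×2.66 + (z_c − 0 − x)×3.23
Column B: 823×0 + 4280×2.29 + 34000×2.89 + (z_c − 823 − 38280)×3.23
The z_c×3.23 term appears on both sides and cancels. Collect the known terms of each column as K = Σ(ρt)_known − 3.23 × (depth of known layers): K_A = 0 − 3.23×0 = 0; K_B = 108061.2 − 3.23×(823 + 38280) = −18241.49.
Balance: K_A − x×(3.23 − 2.66) = K_B, so x = (K_A − K_B)/(3.23 − 2.66) = 18241.5/0.57 = 32000 m.

32000 m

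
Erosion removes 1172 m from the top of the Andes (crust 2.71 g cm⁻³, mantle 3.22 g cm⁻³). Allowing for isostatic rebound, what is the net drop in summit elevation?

186 m

Rebound u = e ρ_c/ρ_m = 1172 m × 2.71/3.22 = 986.4 m.
Net surface drop = e − u = 1172 m − 986.4 m = e (ρ_m − ρ_c)/ρ_m = 186 m.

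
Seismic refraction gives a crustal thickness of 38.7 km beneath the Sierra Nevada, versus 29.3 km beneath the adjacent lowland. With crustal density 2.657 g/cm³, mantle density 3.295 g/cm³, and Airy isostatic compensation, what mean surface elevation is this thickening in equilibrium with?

1.82 km

Excess crust Δ = 38.7 km − 29.3 km = 9.4 km, split between elevation h and root r with h + r = Δ.
Airy balance ρ_c h = (ρ_m − ρ_c) r gives r = h ρ_c/(ρ_m − ρ_c), so h (1 + ρ_c/(ρ_m − ρ_c)) = Δ, i.e. h = Δ (ρ_m − ρ_c)/ρ_m.
h = 9.4 km × 0.638/3.295 = 1.82 km.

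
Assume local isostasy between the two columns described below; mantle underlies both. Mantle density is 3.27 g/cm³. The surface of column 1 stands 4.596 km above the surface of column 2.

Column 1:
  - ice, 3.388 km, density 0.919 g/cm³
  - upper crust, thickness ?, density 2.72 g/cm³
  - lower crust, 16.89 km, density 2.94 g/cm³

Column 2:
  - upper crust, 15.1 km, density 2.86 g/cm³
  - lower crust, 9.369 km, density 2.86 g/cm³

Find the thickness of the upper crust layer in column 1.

20.9 km

Take the compensation level at the base of the deeper column (depth z_c below the surface of column 1) and equate Σ ρ_i t_i down to z_c; mantle fills any gap and the z_c terms cancel.
Column 1: 3.388×0.919 + x×2.72 + 16.89×2.94 + (z_c − 20.278 − x)×3.27
Column 2: 4.596×0 + 15.1×2.86 + 9.369×2.86 + (z_c − 4.596 − 24.469)×3.27
The z_c×3.27 term appears on both sides and cancels. Collect the known terms of each column as K = Σ(ρt)_known − 3.27 × (depth of known layers): K_1 = 52.770172 − 3.27×20.278 = −13.538888; K_2 = 69.98134 − 3.27×(4.596 + 24.469) = −25.06121.
Balance: K_1 − x×(3.27 − 2.72) = K_2, so x = (K_1 − K_2)/(3.27 − 2.72) = 11.5223/0.55 = 20.9 km.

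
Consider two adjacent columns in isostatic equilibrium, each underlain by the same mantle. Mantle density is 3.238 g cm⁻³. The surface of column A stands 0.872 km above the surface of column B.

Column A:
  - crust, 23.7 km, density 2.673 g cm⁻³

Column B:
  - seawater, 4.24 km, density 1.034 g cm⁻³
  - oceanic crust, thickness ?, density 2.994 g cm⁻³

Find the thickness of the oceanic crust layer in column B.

5.01 km

Take the compensation level at the base of the deeper column (depth z_c below the surface of column A) and equate Σ ρ_i t_i down to z_c; mantle fills any gap and the z_c terms cancel.
Column A: 23.7×2.673 + (z_c − 23.7)×3.238
Column B: 0.872×0 + 4.24×1.034 + x×2.994 + (z_c − 0.872 − 4.24 − x)×3.238
The z_c×3.238 term appears on both sides and cancels. Collect the known terms of each column as K = Σ(ρt)_known − 3.238 × (depth of known layers): K_A = 63.3501 − 3.238×23.7 = −13.3905; K_B = 4.38416 − 3.238×(0.872 + 4.24) = −12.168496.
Balance: K_A = K_B − x×(3.238 − 2.994), so x = (K_B − K_A)/(3.238 − 2.994) = 1.222/0.244 = 5.01 km.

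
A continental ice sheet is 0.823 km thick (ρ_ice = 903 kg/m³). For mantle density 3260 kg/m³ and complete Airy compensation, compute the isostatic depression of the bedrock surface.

0.228 km

For local isostatic compensation: the ice load ρ_ice t is balanced by mantle displaced below, ρ_m s.
s = t ρ_ice / ρ_m = 0.823 km × 903/3260 = 0.228 km.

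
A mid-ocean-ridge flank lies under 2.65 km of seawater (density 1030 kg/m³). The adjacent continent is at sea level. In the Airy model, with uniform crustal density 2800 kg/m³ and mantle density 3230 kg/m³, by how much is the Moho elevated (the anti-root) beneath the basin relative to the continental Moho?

Isostatic balance requires: replacing crust with seawater at the top is compensated by replacing crust with mantle at the base: d (ρ_c − ρ_w) = a (ρ_m − ρ_c).
a = d (ρ_c − ρ_w)/(ρ_m − ρ_c) = 2.65 km × 1770/430 = 10.9 km.

10.9 km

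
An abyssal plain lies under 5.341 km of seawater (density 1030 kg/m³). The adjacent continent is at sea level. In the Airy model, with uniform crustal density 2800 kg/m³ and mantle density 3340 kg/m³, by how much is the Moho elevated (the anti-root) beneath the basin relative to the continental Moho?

17.5 km

In Airy isostatic equilibrium: replacing crust with seawater at the top is compensated by replacing crust with mantle at the base: d (ρ_c − ρ_w) = a (ρ_m − ρ_c).
a = d (ρ_c − ρ_w)/(ρ_m − ρ_c) = 5.341 km × 1770/540 = 17.5 km.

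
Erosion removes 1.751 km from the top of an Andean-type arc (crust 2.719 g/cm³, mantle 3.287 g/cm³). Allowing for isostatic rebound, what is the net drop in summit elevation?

Rebound u = e ρ_c/ρ_m = 1.751 km × 2.719/3.287 = 1.448 km.
Net surface drop = e − u = 1.751 km − 1.448 km = e (ρ_m − ρ_c)/ρ_m = 0.303 km.

0.303 km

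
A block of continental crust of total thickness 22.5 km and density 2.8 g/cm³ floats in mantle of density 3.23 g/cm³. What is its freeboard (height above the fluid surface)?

Floating equilibrium: submerged depth d = t ρ_obj/ρ_fluid = 22.5 km × 2.8/3.23 = 19.5 km.
Freeboard = t − d = 22.5 km − 19.5 km = 3 km.

3 km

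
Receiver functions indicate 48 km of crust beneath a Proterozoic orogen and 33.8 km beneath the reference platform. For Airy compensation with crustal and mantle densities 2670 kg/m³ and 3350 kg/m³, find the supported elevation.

2.88 km

Excess crust Δ = 48 km − 33.8 km = 14.2 km, split between elevation h and root r with h + r = Δ.
Airy balance ρ_c h = (ρ_m − ρ_c) r gives r = h ρ_c/(ρ_m − ρ_c), so h (1 + ρ_c/(ρ_m − ρ_c)) = Δ, i.e. h = Δ (ρ_m − ρ_c)/ρ_m.
h = 14.2 km × 680/3350 = 2.88 km.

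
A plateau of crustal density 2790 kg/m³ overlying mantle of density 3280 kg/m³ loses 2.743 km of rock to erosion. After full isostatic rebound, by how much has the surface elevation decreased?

Rebound u = e ρ_c/ρ_m = 2.743 km × 2790/3280 = 2.333 km.
Net surface drop = e − u = 2.743 km − 2.333 km = e (ρ_m − ρ_c)/ρ_m = 0.41 km.

0.41 km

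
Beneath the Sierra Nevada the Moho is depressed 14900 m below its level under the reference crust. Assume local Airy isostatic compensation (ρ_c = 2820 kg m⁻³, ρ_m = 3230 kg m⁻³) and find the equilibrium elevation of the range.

2170 m

In Airy isostatic equilibrium: ρ_c h = (ρ_m − ρ_c) r.
h = r (ρ_m − ρ_c) / ρ_c = 14900 m × (3230 − 2820) / 2820 = 2170 m.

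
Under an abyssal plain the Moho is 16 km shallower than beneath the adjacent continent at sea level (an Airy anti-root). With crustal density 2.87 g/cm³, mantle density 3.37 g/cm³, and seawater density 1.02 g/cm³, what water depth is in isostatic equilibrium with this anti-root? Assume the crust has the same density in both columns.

Replacing a thickness d of crust by seawater at the top must be balanced by replacing crust with mantle at the base: d (ρ_c − ρ_w) = a (ρ_m − ρ_c).
d = a (ρ_m − ρ_c)/(ρ_c − ρ_w) = 16 km × 0.5/1.85 = 4.32 km.

4.32 km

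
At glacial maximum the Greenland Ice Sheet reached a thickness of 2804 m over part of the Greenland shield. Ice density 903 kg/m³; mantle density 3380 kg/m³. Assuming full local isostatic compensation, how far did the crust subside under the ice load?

749 m

In Airy isostatic equilibrium: the ice load ρ_ice t is balanced by mantle displaced below, ρ_m s.
s = t ρ_ice / ρ_m = 2804 m × 903/3380 = 749 m.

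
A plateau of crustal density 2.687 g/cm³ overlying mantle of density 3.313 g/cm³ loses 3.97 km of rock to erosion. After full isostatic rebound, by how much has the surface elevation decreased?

Rebound u = e ρ_c/ρ_m = 3.97 km × 2.687/3.313 = 3.22 km.
Net surface drop = e − u = 3.97 km − 3.22 km = e (ρ_m − ρ_c)/ρ_m = 0.75 km.

0.75 km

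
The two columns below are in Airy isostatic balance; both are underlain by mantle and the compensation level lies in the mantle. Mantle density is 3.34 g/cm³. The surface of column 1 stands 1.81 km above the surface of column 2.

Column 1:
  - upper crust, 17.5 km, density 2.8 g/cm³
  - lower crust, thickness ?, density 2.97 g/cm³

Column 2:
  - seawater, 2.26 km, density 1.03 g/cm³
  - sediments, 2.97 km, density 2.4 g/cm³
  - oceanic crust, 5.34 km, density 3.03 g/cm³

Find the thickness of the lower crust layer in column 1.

16.9 km

Take the compensation level at the base of the deeper column (depth z_c below the surface of column 1) and equate Σ ρ_i t_i down to z_c; mantle fills any gap and the z_c terms cancel.
Column 1: 17.5×2.8 + x×2.97 + (z_c − 17.5 − x)×3.34
Column 2: 1.81×0 + 2.26×1.03 + 2.97×2.4 + 5.34×3.03 + (z_c − 1.81 − 10.57)×3.34
The z_c×3.34 term appears on both sides and cancels. Collect the known terms of each column as K = Σ(ρt)_known − 3.34 × (depth of known layers): K_1 = 49 − 3.34×17.5 = −9.45; K_2 = 25.636 − 3.34×(1.81 + 10.57) = −15.7132.
Balance: K_1 − x×(3.34 − 2.97) = K_2, so x = (K_1 − K_2)/(3.34 − 2.97) = 6.2632/0.37 = 16.9 km.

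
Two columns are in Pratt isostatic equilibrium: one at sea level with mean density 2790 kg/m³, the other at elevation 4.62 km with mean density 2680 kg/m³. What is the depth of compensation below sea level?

113 km

ρ_ref D = ρ (D + h) → D (ρ_ref − ρ) = ρ h.
D = ρ h/(ρ_ref − ρ) = 2680 × 4.62 km/(2790 − 2680) = 113 km.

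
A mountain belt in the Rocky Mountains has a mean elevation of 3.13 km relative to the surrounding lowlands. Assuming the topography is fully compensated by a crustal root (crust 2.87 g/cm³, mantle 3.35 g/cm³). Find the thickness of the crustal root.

Isostatic balance requires: the weight of the topography is balanced by the buoyancy of the root, ρ_c h = (ρ_m − ρ_c) r.
r = h · ρ_c / (ρ_m − ρ_c) = 3.13 km × 2.87 / (3.35 − 2.87) = 18.7 km.

18.7 km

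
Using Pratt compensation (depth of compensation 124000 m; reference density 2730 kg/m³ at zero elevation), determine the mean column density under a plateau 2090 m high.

Pratt balance: ρ_ref D = ρ (D + h).
ρ = ρ_ref D/(D + h) = 2730 × 124000 m/(124000 m + 2090 m) = 2680 kg/m³.

2680 kg/m³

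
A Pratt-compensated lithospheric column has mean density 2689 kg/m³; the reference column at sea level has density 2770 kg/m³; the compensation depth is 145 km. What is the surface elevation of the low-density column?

ρ_ref D = ρ (D + h) → h = D (ρ_ref − ρ)/ρ.
h = 145 km × (2770 − 2689)/2689 = 4.37 km.

4.37 km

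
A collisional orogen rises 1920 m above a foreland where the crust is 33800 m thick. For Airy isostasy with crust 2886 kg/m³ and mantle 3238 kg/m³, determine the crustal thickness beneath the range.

Root depth r = h ρ_c / (ρ_m − ρ_c) = 1920 m × 2886 / 352 = 15740 m.
Total thickness = T + h + r = 33800 m + 1920 m + 15740 m = 51500 m.

51500 m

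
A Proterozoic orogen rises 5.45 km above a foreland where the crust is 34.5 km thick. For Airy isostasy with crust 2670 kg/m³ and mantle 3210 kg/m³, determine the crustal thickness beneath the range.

66.9 km

Root depth r = h ρ_c / (ρ_m − ρ_c) = 5.45 km × 2670 / 540 = 26.95 km.
Total thickness = T + h + r = 34.5 km + 5.45 km + 26.95 km = 66.9 km.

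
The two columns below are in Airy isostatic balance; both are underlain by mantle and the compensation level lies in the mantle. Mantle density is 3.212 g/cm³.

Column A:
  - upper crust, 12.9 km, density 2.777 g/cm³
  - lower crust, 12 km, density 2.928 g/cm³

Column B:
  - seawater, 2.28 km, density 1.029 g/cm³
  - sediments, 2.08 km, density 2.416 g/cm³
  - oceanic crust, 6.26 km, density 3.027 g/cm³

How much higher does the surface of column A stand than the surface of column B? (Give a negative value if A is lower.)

0.382 km

For any compensation level in the mantle, the mantle terms cancel and isostasy reduces to e = (Σt_A − Σt_B) − (Σ(ρt)_A − Σ(ρt)_B) / ρ_m.
Σt_A = 24.9 km; Σt_B = 10.62 km; Σ(ρt)_A = 70.9593; Σ(ρt)_B = 26.32042 (in km·g/cm³).
e = (24.9 − 10.62) − (70.9593 − 26.32042) / 3.212 = 0.382 km.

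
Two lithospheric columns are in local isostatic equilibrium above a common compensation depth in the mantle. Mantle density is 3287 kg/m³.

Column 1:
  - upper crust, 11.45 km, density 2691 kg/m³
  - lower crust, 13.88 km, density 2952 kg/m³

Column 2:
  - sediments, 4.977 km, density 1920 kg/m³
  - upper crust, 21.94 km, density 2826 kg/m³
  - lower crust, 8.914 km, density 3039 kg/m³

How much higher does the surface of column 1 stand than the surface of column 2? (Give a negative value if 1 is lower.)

−2.33 km

For any compensation level in the mantle, the mantle terms cancel and isostasy reduces to e = (Σt_1 − Σt_2) − (Σ(ρt)_1 − Σ(ρt)_2) / ρ_m.
Σt_1 = 25.33 km; Σt_2 = 35.831 km; Σ(ρt)_1 = 71785.71; Σ(ρt)_2 = 98647.926 (in km·kg/m³).
e = (25.33 − 35.831) − (71785.71 − 98647.926) / 3287 = −2.33 km.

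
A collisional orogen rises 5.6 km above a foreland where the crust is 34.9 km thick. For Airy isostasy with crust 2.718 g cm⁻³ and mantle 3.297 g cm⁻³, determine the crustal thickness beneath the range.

Root depth r = h ρ_c / (ρ_m − ρ_c) = 5.6 km × 2.718 / 0.579 = 26.29 km.
Total thickness = T + h + r = 34.9 km + 5.6 km + 26.29 km = 66.8 km.

66.8 km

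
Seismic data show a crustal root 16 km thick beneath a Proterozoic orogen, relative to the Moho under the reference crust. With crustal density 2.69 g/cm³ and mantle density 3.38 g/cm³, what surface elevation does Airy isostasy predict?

In Airy isostatic equilibrium: ρ_c h = (ρ_m − ρ_c) r.
h = r (ρ_m − ρ_c) / ρ_c = 16 km × (3.38 − 2.69) / 2.69 = 4.1 km.

4.1 km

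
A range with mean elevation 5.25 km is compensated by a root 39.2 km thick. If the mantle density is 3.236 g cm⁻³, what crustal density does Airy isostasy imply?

2.85 g cm⁻³

ρ_c h = (ρ_m − ρ_c) r → ρ_c (h + r) = ρ_m r → ρ_c = ρ_m r / (h + r).
ρ_c = 3.236 × 39.2 km / (5.25 km + 39.2 km) = 2.85 g cm⁻³.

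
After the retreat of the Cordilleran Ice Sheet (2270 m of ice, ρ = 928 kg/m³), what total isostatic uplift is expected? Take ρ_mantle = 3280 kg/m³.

Removing the load lets mantle flow back in; uplift u satisfies ρ_ice t = ρ_m u.
u = t ρ_ice/ρ_m = 2270 m × 928/3280 = 642 m.

642 m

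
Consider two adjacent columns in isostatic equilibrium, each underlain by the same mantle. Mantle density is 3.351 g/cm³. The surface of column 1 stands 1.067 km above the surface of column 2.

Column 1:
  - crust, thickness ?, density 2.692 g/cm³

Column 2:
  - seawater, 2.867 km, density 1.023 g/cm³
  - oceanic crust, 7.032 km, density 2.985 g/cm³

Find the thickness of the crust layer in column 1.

Take the compensation level at the base of the deeper column (depth z_c below the surface of column 1) and equate Σ ρ_i t_i down to z_c; mantle fills any gap and the z_c terms cancel.
Column 1: x×2.692 + (z_c − 0 − x)×3.351
Column 2: 1.067×0 + 2.867×1.023 + 7.032×2.985 + (z_c − 1.067 − 9.899)×3.351
The z_c×3.351 term appears on both sides and cancels. Collect the known terms of each column as K = Σ(ρt)_known − 3.351 × (depth of known layers): K_1 = 0 − 3.351×0 = 0; K_2 = 23.923461 − 3.351×(1.067 + 9.899) = −12.823605.
Balance: K_1 − x×(3.351 − 2.692) = K_2, so x = (K_1 − K_2)/(3.351 − 2.692) = 12.8236/0.659 = 19.5 km.

19.5 km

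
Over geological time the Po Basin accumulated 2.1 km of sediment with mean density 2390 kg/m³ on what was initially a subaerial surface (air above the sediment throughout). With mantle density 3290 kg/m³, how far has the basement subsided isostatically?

1.53 km

Subaerial load: s = t ρ_sed / ρ_m = 2.1 km × 2390/3290 = 1.53 km.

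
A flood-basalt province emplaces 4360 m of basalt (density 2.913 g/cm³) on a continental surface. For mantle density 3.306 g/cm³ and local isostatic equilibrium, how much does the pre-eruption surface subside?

Subaerial loading: s = t ρ_load / ρ_m.
s = 4360 m × 2.913/3.306 = 3840 m.

3840 m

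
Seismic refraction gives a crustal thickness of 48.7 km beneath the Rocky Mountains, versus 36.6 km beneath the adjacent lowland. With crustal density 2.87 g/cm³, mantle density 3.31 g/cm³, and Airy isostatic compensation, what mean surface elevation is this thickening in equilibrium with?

Excess crust Δ = 48.7 km − 36.6 km = 12.1 km, split between elevation h and root r with h + r = Δ.
Airy balance ρ_c h = (ρ_m − ρ_c) r gives r = h ρ_c/(ρ_m − ρ_c), so h (1 + ρ_c/(ρ_m − ρ_c)) = Δ, i.e. h = Δ (ρ_m − ρ_c)/ρ_m.
h = 12.1 km × 0.44/3.31 = 1.61 km.

1.61 km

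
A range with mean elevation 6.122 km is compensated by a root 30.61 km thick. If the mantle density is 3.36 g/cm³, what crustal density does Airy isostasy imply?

ρ_c h = (ρ_m − ρ_c) r → ρ_c (h + r) = ρ_m r → ρ_c = ρ_m r / (h + r).
ρ_c = 3.36 × 30.61 km / (6.122 km + 30.61 km) = 2.8 g/cm³.

2.8 g/cm³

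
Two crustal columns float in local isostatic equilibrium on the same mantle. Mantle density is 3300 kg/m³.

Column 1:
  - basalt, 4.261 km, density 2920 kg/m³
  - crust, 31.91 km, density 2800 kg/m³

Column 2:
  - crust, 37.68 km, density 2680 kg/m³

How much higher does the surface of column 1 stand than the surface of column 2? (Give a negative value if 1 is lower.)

For any compensation level in the mantle, the mantle terms cancel and isostasy reduces to e = (Σt_1 − Σt_2) − (Σ(ρt)_1 − Σ(ρt)_2) / ρ_m.
Σt_1 = 36.171 km; Σt_2 = 37.68 km; Σ(ρt)_1 = 101790.12; Σ(ρt)_2 = 100982.4 (in km·kg/m³).
e = (36.171 − 37.68) − (101790.12 − 100982.4) / 3300 = −1.75 km.

−1.75 km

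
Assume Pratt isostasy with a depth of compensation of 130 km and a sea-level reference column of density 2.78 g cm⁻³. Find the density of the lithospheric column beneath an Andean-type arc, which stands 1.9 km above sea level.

Pratt balance: ρ_ref D = ρ (D + h).
ρ = ρ_ref D/(D + h) = 2.78 × 130 km/(130 km + 1.9 km) = 2.74 g cm⁻³.

2.74 g cm⁻³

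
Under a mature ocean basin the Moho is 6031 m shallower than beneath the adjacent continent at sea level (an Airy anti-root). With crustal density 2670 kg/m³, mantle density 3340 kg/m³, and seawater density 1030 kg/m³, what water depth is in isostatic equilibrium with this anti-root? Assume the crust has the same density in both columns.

2460 m

Replacing a thickness d of crust by seawater at the top must be balanced by replacing crust with mantle at the base: d (ρ_c − ρ_w) = a (ρ_m − ρ_c).
d = a (ρ_m − ρ_c)/(ρ_c − ρ_w) = 6031 m × 670/1640 = 2460 m.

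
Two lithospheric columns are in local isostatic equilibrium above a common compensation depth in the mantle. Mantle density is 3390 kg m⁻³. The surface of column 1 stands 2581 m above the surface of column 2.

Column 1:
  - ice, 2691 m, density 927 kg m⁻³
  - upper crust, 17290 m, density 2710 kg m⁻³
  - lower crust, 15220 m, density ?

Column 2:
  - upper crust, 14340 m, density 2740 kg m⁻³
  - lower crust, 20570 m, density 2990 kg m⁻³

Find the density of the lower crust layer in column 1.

Take the compensation level at the base of the deeper column (depth z_c below the surface of column 1) and equate Σ ρ_i t_i down to z_c; mantle fills any gap and the z_c terms cancel.
Column 1: 2691×927 + 17290×2710 + 15220×ρ + (z_c − 35201)×3390
Column 2: 2581×0 + 14340×2740 + 20570×2990 + (z_c − 2581 − 34910)×3390
The z_c×3390 term appears on both sides and cancels. Collect the known terms of each column as K = Σ(ρt)_known − 3390 × (depth of known layers): K_1 = 49350457 − 3390×35201 = −69980933; K_2 = 100795900 − 3390×(2581 + 34910) = −26298590.
Balance: K_1 + 15220×ρ = K_2, so ρ = (K_2 − K_1)/15220 = 43682300/15220 = 2870 kg m⁻³.

2870 kg m⁻³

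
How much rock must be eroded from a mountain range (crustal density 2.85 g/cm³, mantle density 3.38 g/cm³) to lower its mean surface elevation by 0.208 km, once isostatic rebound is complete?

Net drop Δ = e − u = e − e ρ_c/ρ_m = e (ρ_m − ρ_c)/ρ_m.
e = Δ ρ_m/(ρ_m − ρ_c) = 0.208 km × 3.38/0.53 = 1.33 km.

1.33 km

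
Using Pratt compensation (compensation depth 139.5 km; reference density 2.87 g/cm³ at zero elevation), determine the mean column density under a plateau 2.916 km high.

Pratt balance: ρ_ref D = ρ (D + h).
ρ = ρ_ref D/(D + h) = 2.87 × 139.5 km/(139.5 km + 2.916 km) = 2.81 g/cm³.

2.81 g/cm³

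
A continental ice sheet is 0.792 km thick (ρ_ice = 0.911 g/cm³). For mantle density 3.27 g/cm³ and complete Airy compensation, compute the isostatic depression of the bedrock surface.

0.221 km

Balancing pressure at the compensation depth: the ice load ρ_ice t is balanced by mantle displaced below, ρ_m s.
s = t ρ_ice / ρ_m = 0.792 km × 0.911/3.27 = 0.221 km.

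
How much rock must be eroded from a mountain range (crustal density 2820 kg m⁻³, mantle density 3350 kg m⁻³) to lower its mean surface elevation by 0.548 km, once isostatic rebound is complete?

Net drop Δ = e − u = e − e ρ_c/ρ_m = e (ρ_m − ρ_c)/ρ_m.
e = Δ ρ_m/(ρ_m − ρ_c) = 0.548 km × 3350/530 = 3.46 km.

3.46 km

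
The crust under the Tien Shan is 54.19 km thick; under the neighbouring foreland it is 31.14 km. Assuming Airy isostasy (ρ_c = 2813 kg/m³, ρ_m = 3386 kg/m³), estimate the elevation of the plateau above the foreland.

Excess crust Δ = 54.19 km − 31.14 km = 23.05 km, split between elevation h and root r with h + r = Δ.
Airy balance ρ_c h = (ρ_m − ρ_c) r gives r = h ρ_c/(ρ_m − ρ_c), so h (1 + ρ_c/(ρ_m − ρ_c)) = Δ, i.e. h = Δ (ρ_m − ρ_c)/ρ_m.
h = 23.05 km × 573/3386 = 3.9 km.

3.9 km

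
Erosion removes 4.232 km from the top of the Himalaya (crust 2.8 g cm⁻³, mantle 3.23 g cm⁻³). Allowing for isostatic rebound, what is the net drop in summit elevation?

0.563 km

Rebound u = e ρ_c/ρ_m = 4.232 km × 2.8/3.23 = 3.669 km.
Net surface drop = e − u = 4.232 km − 3.669 km = e (ρ_m − ρ_c)/ρ_m = 0.563 km.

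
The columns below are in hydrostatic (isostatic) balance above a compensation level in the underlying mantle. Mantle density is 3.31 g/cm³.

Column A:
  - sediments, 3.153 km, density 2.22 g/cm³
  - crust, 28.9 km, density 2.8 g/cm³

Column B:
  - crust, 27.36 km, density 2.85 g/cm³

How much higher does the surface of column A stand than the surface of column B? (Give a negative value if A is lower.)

For any compensation level in the mantle, the mantle terms cancel and isostasy reduces to e = (Σt_A − Σt_B) − (Σ(ρt)_A − Σ(ρt)_B) / ρ_m.
Σt_A = 32.053 km; Σt_B = 27.36 km; Σ(ρt)_A = 87.91966; Σ(ρt)_B = 77.976 (in km·g/cm³).
e = (32.053 − 27.36) − (87.91966 − 77.976) / 3.31 = 1.69 km.

1.69 km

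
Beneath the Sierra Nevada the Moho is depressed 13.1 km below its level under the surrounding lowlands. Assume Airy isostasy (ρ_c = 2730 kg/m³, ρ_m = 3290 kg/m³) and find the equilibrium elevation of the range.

2.69 km

Equating mass per unit area of the two columns: ρ_c h = (ρ_m − ρ_c) r.
h = r (ρ_m − ρ_c) / ρ_c = 13.1 km × (3290 − 2730) / 2730 = 2.69 km.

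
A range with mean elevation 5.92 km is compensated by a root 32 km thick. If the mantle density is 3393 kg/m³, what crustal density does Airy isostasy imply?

ρ_c h = (ρ_m − ρ_c) r → ρ_c (h + r) = ρ_m r → ρ_c = ρ_m r / (h + r).
ρ_c = 3393 × 32 km / (5.92 km + 32 km) = 2860 kg/m³.

2860 kg/m³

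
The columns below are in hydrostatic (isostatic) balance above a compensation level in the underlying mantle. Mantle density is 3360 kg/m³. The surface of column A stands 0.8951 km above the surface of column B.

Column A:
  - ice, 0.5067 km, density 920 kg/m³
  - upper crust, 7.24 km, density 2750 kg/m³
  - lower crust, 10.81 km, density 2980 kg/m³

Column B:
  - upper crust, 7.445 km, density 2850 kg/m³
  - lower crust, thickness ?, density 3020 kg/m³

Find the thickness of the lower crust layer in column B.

8.69 km

Take the compensation level at the base of the deeper column (depth z_c below the surface of column A) and equate Σ ρ_i t_i down to z_c; mantle fills any gap and the z_c terms cancel.
Column A: 0.5067×920 + 7.24×2750 + 10.81×2980 + (z_c − 18.5567)×3360
Column B: 0.8951×0 + 7.445×2850 + x×3020 + (z_c − 0.8951 − 7.445 − x)×3360
The z_c×3360 term appears on both sides and cancels. Collect the known terms of each column as K = Σ(ρt)_known − 3360 × (depth of known layers): K_A = 52589.964 − 3360×18.5567 = −9760.548; K_B = 21218.25 − 3360×(0.8951 + 7.445) = −6804.486.
Balance: K_A = K_B − x×(3360 − 3020), so x = (K_B − K_A)/(3360 − 3020) = 2956.06/340 = 8.69 km.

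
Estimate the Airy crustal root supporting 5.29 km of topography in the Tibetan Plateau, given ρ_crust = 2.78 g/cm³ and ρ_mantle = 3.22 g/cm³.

33.4 km

Equating mass per unit area of the two columns: the weight of the topography is balanced by the buoyancy of the root, ρ_c h = (ρ_m − ρ_c) r.
r = h · ρ_c / (ρ_m − ρ_c) = 5.29 km × 2.78 / (3.22 − 2.78) = 33.4 km.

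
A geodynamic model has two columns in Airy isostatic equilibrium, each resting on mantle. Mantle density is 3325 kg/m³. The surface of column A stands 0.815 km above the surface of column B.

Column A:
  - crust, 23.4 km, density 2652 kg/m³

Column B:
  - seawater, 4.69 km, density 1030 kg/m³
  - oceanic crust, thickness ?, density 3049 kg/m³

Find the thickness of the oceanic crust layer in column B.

Take the compensation level at the base of the deeper column (depth z_c below the surface of column A) and equate Σ ρ_i t_i down to z_c; mantle fills any gap and the z_c terms cancel.
Column A: 23.4×2652 + (z_c − 23.4)×3325
Column B: 0.815×0 + 4.69×1030 + x×3049 + (z_c − 0.815 − 4.69 − x)×3325
The z_c×3325 term appears on both sides and cancels. Collect the known terms of each column as K = Σ(ρt)_known − 3325 × (depth of known layers): K_A = 62056.8 − 3325×23.4 = −15748.2; K_B = 4830.7 − 3325×(0.815 + 4.69) = −13473.425.
Balance: K_A = K_B − x×(3325 − 3049), so x = (K_B − K_A)/(3325 − 3049) = 2274.78/276 = 8.24 km.

8.24 km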